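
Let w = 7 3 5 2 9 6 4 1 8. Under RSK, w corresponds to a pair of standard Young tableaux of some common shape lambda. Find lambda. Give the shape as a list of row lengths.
[4, 2, 2, 1]

Row-insert each entry into an empty tableau.

After inserting 7: P = [[7]].
After inserting 3: P = [[3], [7]].
After inserting 5: P = [[3, 5], [7]].
After inserting 2: P = [[2, 5], [3], [7]].
After inserting 9: P = [[2, 5, 9], [3], [7]].
After inserting 6: P = [[2, 5, 6], [3, 9], [7]].
After inserting 4: P = [[2, 4, 6], [3, 5], [7, 9]].
After inserting 1: P = [[1, 4, 6], [2, 5], [3, 9], [7]].
After inserting 8: P = [[1, 4, 6, 8], [2, 5], [3, 9], [7]].

The final insertion tableau P = [[1, 4, 6, 8], [2, 5], [3, 9], [7]] has shape [4, 2, 2, 1].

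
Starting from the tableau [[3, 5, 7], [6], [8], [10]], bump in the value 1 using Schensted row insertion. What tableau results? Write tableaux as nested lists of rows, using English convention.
In row 1, 1 replaces 3 (the leftmost entry greater than 1); 3 is bumped to row 2. In row 2, 3 replaces 6 (the leftmost entry greater than 3); 6 is bumped to row 3. In row 3, 6 replaces 8 (the leftmost entry greater than 6); 8 is bumped to row 4. In row 4, 8 replaces 10 (the leftmost entry greater than 8); 10 is bumped to row 5. 10 starts a new row 5. The new tableau is [[1, 5, 7], [3], [6], [8], [10]].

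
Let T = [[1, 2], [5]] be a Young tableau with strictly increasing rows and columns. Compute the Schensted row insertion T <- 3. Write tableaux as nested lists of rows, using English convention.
3 is larger than every entry of row 1, so it is appended to row 1. The new tableau is [[1, 2, 3], [5]].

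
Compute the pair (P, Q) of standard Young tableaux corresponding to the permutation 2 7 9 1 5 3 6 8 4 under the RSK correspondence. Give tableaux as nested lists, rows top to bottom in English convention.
P = [[1, 3, 4, 8], [2, 5, 6], [7, 9]], Q = [[1, 2, 3, 8], [4, 5, 7], [6, 9]]

Insert each entry of the permutation into P by Schensted row insertion, recording in Q the position of each new cell.

Insert 2: appended to row 1. P = [[2]], Q = [[1]].
Insert 7: appended to row 1. P = [[2, 7]], Q = [[1, 2]].
Insert 9: appended to row 1. P = [[2, 7, 9]], Q = [[1, 2, 3]].
Insert 1: 1 bumps 2 from row 1; 2 starts row 2. P = [[1, 7, 9], [2]], Q = [[1, 2, 3], [4]].
Insert 5: 5 bumps 7 from row 1; 7 appends to row 2. P = [[1, 5, 9], [2, 7]], Q = [[1, 2, 3], [4, 5]].
Insert 3: 3 bumps 5 from row 1; 5 bumps 7 from row 2; 7 starts row 3. P = [[1, 3, 9], [2, 5], [7]], Q = [[1, 2, 3], [4, 5], [6]].
Insert 6: 6 bumps 9 from row 1; 9 appends to row 2. P = [[1, 3, 6], [2, 5, 9], [7]], Q = [[1, 2, 3], [4, 5, 7], [6]].
Insert 8: appended to row 1. P = [[1, 3, 6, 8], [2, 5, 9], [7]], Q = [[1, 2, 3, 8], [4, 5, 7], [6]].
Insert 4: 4 bumps 6 from row 1; 6 bumps 9 from row 2; 9 appends to row 3. P = [[1, 3, 4, 8], [2, 5, 6], [7, 9]], Q = [[1, 2, 3, 8], [4, 5, 7], [6, 9]].

So P = [[1, 3, 4, 8], [2, 5, 6], [7, 9]], Q = [[1, 2, 3, 8], [4, 5, 7], [6, 9]].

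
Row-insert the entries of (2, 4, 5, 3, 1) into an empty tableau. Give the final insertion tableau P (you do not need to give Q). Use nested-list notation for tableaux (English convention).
Insert 2: appended to row 1. P = [[2]].
Insert 4: appended to row 1. P = [[2, 4]].
Insert 5: appended to row 1. P = [[2, 4, 5]].
Insert 3: 3 bumps 4 from row 1; 4 starts row 2. P = [[2, 3, 5], [4]].
Insert 1: 1 bumps 2 from row 1; 2 bumps 4 from row 2; 4 starts row 3. P = [[1, 3, 5], [2], [4]].

So P = [[1, 3, 5], [2], [4]].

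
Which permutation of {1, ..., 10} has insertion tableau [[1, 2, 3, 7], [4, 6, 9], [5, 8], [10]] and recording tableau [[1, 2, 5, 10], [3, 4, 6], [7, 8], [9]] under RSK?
5 8 1 4 10 9 2 6 3 7

Reverse RSK: for i = n, n-1, ..., 1, locate i in Q, remove the corresponding corner cell from P, and reverse-bump its entry up through P; the value ejected from row 1 is w(i).

So w = 5 8 1 4 10 9 2 6 3 7.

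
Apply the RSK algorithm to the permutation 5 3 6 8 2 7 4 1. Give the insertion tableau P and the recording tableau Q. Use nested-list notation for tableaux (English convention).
Insert each entry of the permutation into P by Schensted row insertion, recording in Q the position of each new cell.

Insert 5: appended to row 1. P = [[5]], Q = [[1]].
Insert 3: 3 bumps 5 from row 1; 5 starts row 2. P = [[3], [5]], Q = [[1], [2]].
Insert 6: appended to row 1. P = [[3, 6], [5]], Q = [[1, 3], [2]].
Insert 8: appended to row 1. P = [[3, 6, 8], [5]], Q = [[1, 3, 4], [2]].
Insert 2: 2 bumps 3 from row 1; 3 bumps 5 from row 2; 5 starts row 3. P = [[2, 6, 8], [3], [5]], Q = [[1, 3, 4], [2], [5]].
Insert 7: 7 bumps 8 from row 1; 8 appends to row 2. P = [[2, 6, 7], [3, 8], [5]], Q = [[1, 3, 4], [2, 6], [5]].
Insert 4: 4 bumps 6 from row 1; 6 bumps 8 from row 2; 8 appends to row 3. P = [[2, 4, 7], [3, 6], [5, 8]], Q = [[1, 3, 4], [2, 6], [5, 7]].
Insert 1: 1 bumps 2 from row 1; 2 bumps 3 from row 2; 3 bumps 5 from row 3; 5 starts row 4. P = [[1, 4, 7], [2, 6], [3, 8], [5]], Q = [[1, 3, 4], [2, 6], [5, 7], [8]].

So P = [[1, 4, 7], [2, 6], [3, 8], [5]], Q = [[1, 3, 4], [2, 6], [5, 7], [8]].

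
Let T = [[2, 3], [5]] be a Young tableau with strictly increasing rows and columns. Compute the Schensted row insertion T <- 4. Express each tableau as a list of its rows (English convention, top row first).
[[2, 3, 4], [5]]

4 is larger than every entry of row 1, so it is appended to row 1. The new tableau is [[2, 3, 4], [5]].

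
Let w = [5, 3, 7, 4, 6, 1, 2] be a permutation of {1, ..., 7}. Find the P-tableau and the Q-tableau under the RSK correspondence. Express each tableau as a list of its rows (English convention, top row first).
P = [[1, 2, 6], [3, 4], [5, 7]], Q = [[1, 3, 5], [2, 4], [6, 7]]

Insert each entry of the permutation into P by Schensted row insertion, recording in Q the position of each new cell.

After inserting 5: P = [[5]].
After inserting 3: P = [[3], [5]].
After inserting 7: P = [[3, 7], [5]].
After inserting 4: P = [[3, 4], [5, 7]].
After inserting 6: P = [[3, 4, 6], [5, 7]].
After inserting 1: P = [[1, 4, 6], [3, 7], [5]].
After inserting 2: P = [[1, 2, 6], [3, 4], [5, 7]].

So P = [[1, 2, 6], [3, 4], [5, 7]], Q = [[1, 3, 5], [2, 4], [6, 7]].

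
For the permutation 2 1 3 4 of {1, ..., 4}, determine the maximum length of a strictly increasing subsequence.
3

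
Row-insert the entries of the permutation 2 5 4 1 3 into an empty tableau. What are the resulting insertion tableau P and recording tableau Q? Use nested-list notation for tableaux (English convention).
P = [[1, 3], [2, 4], [5]], Q = [[1, 2], [3, 5], [4]]

Insert each entry of the permutation into P by Schensted row insertion, recording in Q the position of each new cell.

Insert 2: appended to row 1. P = [[2]].
Insert 5: appended to row 1. P = [[2, 5]].
Insert 4: 4 bumps 5 from row 1; 5 starts row 2. P = [[2, 4], [5]].
Insert 1: 1 bumps 2 from row 1; 2 bumps 5 from row 2; 5 starts row 3. P = [[1, 4], [2], [5]].
Insert 3: 3 bumps 4 from row 1; 4 appends to row 2. P = [[1, 3], [2, 4], [5]].

So P = [[1, 3], [2, 4], [5]], Q = [[1, 2], [3, 5], [4]].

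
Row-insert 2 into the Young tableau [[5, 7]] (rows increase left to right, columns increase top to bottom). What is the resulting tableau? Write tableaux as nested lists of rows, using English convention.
In row 1, 2 replaces 5 (the leftmost entry greater than 2); 5 is bumped to row 2. 5 starts a new row 2. The new tableau is [[2, 7], [5]].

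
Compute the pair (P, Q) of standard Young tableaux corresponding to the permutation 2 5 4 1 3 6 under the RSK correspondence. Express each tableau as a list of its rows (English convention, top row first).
Insert each entry of the permutation into P by Schensted row insertion, recording in Q the position of each new cell.

Insert 2: appended to row 1. P = [[2]].
Insert 5: appended to row 1. P = [[2, 5]].
Insert 4: 4 bumps 5 from row 1; 5 starts row 2. P = [[2, 4], [5]].
Insert 1: 1 bumps 2 from row 1; 2 bumps 5 from row 2; 5 starts row 3. P = [[1, 4], [2], [5]].
Insert 3: 3 bumps 4 from row 1; 4 appends to row 2. P = [[1, 3], [2, 4], [5]].
Insert 6: appended to row 1. P = [[1, 3, 6], [2, 4], [5]].

So P = [[1, 3, 6], [2, 4], [5]], Q = [[1, 2, 6], [3, 5], [4]].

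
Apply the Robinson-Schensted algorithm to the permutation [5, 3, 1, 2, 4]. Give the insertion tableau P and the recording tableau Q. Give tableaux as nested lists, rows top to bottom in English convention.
Insert each entry of the permutation into P by Schensted row insertion, recording in Q the position of each new cell.

After inserting 5: P = [[5]].
After inserting 3: P = [[3], [5]].
After inserting 1: P = [[1], [3], [5]].
After inserting 2: P = [[1, 2], [3], [5]].
After inserting 4: P = [[1, 2, 4], [3], [5]].

So P = [[1, 2, 4], [3], [5]], Q = [[1, 4, 5], [2], [3]].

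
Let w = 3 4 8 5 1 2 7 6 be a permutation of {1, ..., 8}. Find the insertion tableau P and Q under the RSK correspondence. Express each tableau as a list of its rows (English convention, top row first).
Insert each entry of the permutation into P by Schensted row insertion, recording in Q the position of each new cell.

Insert 3: appended to row 1. P = [[3]].
Insert 4: appended to row 1. P = [[3, 4]].
Insert 8: appended to row 1. P = [[3, 4, 8]].
Insert 5: 5 bumps 8 from row 1; 8 starts row 2. P = [[3, 4, 5], [8]].
Insert 1: 1 bumps 3 from row 1; 3 bumps 8 from row 2; 8 starts row 3. P = [[1, 4, 5], [3], [8]].
Insert 2: 2 bumps 4 from row 1; 4 appends to row 2. P = [[1, 2, 5], [3, 4], [8]].
Insert 7: appended to row 1. P = [[1, 2, 5, 7], [3, 4], [8]].
Insert 6: 6 bumps 7 from row 1; 7 appends to row 2. P = [[1, 2, 5, 6], [3, 4, 7], [8]].

So P = [[1, 2, 5, 6], [3, 4, 7], [8]], Q = [[1, 2, 3, 7], [4, 6, 8], [5]].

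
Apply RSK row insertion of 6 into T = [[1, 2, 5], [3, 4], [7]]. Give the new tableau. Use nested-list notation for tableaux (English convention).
[[1, 2, 5, 6], [3, 4], [7]]

6 is larger than every entry of row 1, so it is appended to row 1. The new tableau is [[1, 2, 5, 6], [3, 4], [7]].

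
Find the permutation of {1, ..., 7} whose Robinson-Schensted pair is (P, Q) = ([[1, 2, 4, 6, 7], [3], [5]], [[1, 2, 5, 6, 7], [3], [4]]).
Reverse the RSK construction: for i from n down to 1, find the cell of Q containing i, remove the entry at that cell from P, and reverse-bump it up through P; the value ejected from row 1 is w(i).

Step i=7: Q has 7 at row 1, column 5; remove that cell from P, ejecting 7. So w(7) = 7. P is now [[1, 2, 4, 6], [3], [5]].
Step i=6: Q has 6 at row 1, column 4; remove that cell from P, ejecting 6. So w(6) = 6. P is now [[1, 2, 4], [3], [5]].
Step i=5: Q has 5 at row 1, column 3; remove that cell from P, ejecting 4. So w(5) = 4. P is now [[1, 2], [3], [5]].
Step i=4: Q has 4 at row 3, column 1; remove 5 from row 3 of P and reverse-bump: 5 enters row 2 and ejects 3; 3 enters row 1 and ejects 2. So w(4) = 2. P is now [[1, 3], [5]].
Step i=3: Q has 3 at row 2, column 1; remove 5 from row 2 of P and reverse-bump: 5 enters row 1 and ejects 3. So w(3) = 3. P is now [[1, 5]].
Step i=2: Q has 2 at row 1, column 2; remove that cell from P, ejecting 5. So w(2) = 5. P is now [[1]].
Step i=1: Q has 1 at row 1, column 1; remove that cell from P, ejecting 1. So w(1) = 1. P is now [].

So w = 1 5 3 2 4 6 7.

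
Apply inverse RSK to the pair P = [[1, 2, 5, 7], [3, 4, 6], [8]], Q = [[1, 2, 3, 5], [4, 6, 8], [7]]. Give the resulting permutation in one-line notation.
Reverse RSK: for i = n, n-1, ..., 1, locate i in Q, remove the corresponding corner cell from P, and reverse-bump its entry up through P; the value ejected from row 1 is w(i).

So w = 3 4 6 1 8 7 2 5.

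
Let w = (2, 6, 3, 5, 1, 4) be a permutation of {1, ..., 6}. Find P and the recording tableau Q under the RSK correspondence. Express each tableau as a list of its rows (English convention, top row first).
Insert each entry of the permutation into P by Schensted row insertion, recording in Q the position of each new cell.

Insert 2: appended to row 1. P = [[2]].
Insert 6: appended to row 1. P = [[2, 6]].
Insert 3: 3 bumps 6 from row 1; 6 starts row 2. P = [[2, 3], [6]].
Insert 5: appended to row 1. P = [[2, 3, 5], [6]].
Insert 1: 1 bumps 2 from row 1; 2 bumps 6 from row 2; 6 starts row 3. P = [[1, 3, 5], [2], [6]].
Insert 4: 4 bumps 5 from row 1; 5 appends to row 2. P = [[1, 3, 4], [2, 5], [6]].

So P = [[1, 3, 4], [2, 5], [6]], Q = [[1, 2, 4], [3, 6], [5]].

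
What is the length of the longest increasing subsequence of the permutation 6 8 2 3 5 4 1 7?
4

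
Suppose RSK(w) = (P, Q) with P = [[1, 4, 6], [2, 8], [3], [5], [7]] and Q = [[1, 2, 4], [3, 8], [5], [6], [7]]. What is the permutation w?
Reverse the RSK construction: for i from n down to 1, find the cell of Q containing i, remove the entry at that cell from P, and reverse-bump it up through P; the value ejected from row 1 is w(i).

Step i=8: Q has 8 at row 2, column 2; remove 8 from row 2 of P and reverse-bump: 8 enters row 1 and ejects 6. So w(8) = 6. P is now [[1, 4, 8], [2], [3], [5], [7]].
Step i=7: Q has 7 at row 5, column 1; remove 7 from row 5 of P and reverse-bump: 7 enters row 4 and ejects 5; 5 enters row 3 and ejects 3; 3 enters row 2 and ejects 2; 2 enters row 1 and ejects 1. So w(7) = 1. P is now [[2, 4, 8], [3], [5], [7]].
Step i=6: Q has 6 at row 4, column 1; remove 7 from row 4 of P and reverse-bump: 7 enters row 3 and ejects 5; 5 enters row 2 and ejects 3; 3 enters row 1 and ejects 2. So w(6) = 2. P is now [[3, 4, 8], [5], [7]].
Step i=5: Q has 5 at row 3, column 1; remove 7 from row 3 of P and reverse-bump: 7 enters row 2 and ejects 5; 5 enters row 1 and ejects 4. So w(5) = 4. P is now [[3, 5, 8], [7]].
Step i=4: Q has 4 at row 1, column 3; remove that cell from P, ejecting 8. So w(4) = 8. P is now [[3, 5], [7]].
Step i=3: Q has 3 at row 2, column 1; remove 7 from row 2 of P and reverse-bump: 7 enters row 1 and ejects 5. So w(3) = 5. P is now [[3, 7]].
Step i=2: Q has 2 at row 1, column 2; remove that cell from P, ejecting 7. So w(2) = 7. P is now [[3]].
Step i=1: Q has 1 at row 1, column 1; remove that cell from P, ejecting 3. So w(1) = 3. P is now [].

So w = 3 7 5 8 4 2 1 6.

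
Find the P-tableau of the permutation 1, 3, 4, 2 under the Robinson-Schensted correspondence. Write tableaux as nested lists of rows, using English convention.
P = [[1, 2, 4], [3]]

Insert 1: appended to row 1. P = [[1]].
Insert 3: appended to row 1. P = [[1, 3]].
Insert 4: appended to row 1. P = [[1, 3, 4]].
Insert 2: 2 bumps 3 from row 1; 3 starts row 2. P = [[1, 2, 4], [3]].

So P = [[1, 2, 4], [3]].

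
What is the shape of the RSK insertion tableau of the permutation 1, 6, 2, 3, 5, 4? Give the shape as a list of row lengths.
[4, 1, 1]

Row-insert each entry into an empty tableau.

After inserting 1: P = [[1]].
After inserting 6: P = [[1, 6]].
After inserting 2: P = [[1, 2], [6]].
After inserting 3: P = [[1, 2, 3], [6]].
After inserting 5: P = [[1, 2, 3, 5], [6]].
After inserting 4: P = [[1, 2, 3, 4], [5], [6]].

The final insertion tableau P = [[1, 2, 3, 4], [5], [6]] has shape [4, 1, 1].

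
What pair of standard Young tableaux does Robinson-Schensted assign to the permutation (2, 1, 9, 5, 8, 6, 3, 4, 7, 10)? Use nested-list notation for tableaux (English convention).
P = [[1, 3, 4, 7, 10], [2, 5, 6], [8], [9]], Q = [[1, 3, 5, 9, 10], [2, 4, 8], [6], [7]]

Insert each entry of the permutation into P by Schensted row insertion, recording in Q the position of each new cell.

Insert 2: appended to row 1. P = [[2]], Q = [[1]].
Insert 1: 1 bumps 2 from row 1; 2 starts row 2. P = [[1], [2]], Q = [[1], [2]].
Insert 9: appended to row 1. P = [[1, 9], [2]], Q = [[1, 3], [2]].
Insert 5: 5 bumps 9 from row 1; 9 appends to row 2. P = [[1, 5], [2, 9]], Q = [[1, 3], [2, 4]].
Insert 8: appended to row 1. P = [[1, 5, 8], [2, 9]], Q = [[1, 3, 5], [2, 4]].
Insert 6: 6 bumps 8 from row 1; 8 bumps 9 from row 2; 9 starts row 3. P = [[1, 5, 6], [2, 8], [9]], Q = [[1, 3, 5], [2, 4], [6]].
Insert 3: 3 bumps 5 from row 1; 5 bumps 8 from row 2; 8 bumps 9 from row 3; 9 starts row 4. P = [[1, 3, 6], [2, 5], [8], [9]], Q = [[1, 3, 5], [2, 4], [6], [7]].
Insert 4: 4 bumps 6 from row 1; 6 appends to row 2. P = [[1, 3, 4], [2, 5, 6], [8], [9]], Q = [[1, 3, 5], [2, 4, 8], [6], [7]].
Insert 7: appended to row 1. P = [[1, 3, 4, 7], [2, 5, 6], [8], [9]], Q = [[1, 3, 5, 9], [2, 4, 8], [6], [7]].
Insert 10: appended to row 1. P = [[1, 3, 4, 7, 10], [2, 5, 6], [8], [9]], Q = [[1, 3, 5, 9, 10], [2, 4, 8], [6], [7]].

So P = [[1, 3, 4, 7, 10], [2, 5, 6], [8], [9]], Q = [[1, 3, 5, 9, 10], [2, 4, 8], [6], [7]].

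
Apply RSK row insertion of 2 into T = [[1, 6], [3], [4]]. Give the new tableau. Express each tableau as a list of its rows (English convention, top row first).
In row 1, 2 replaces 6 (the leftmost entry greater than 2); 6 is bumped to row 2. 6 is appended to row 2. The new tableau is [[1, 2], [3, 6], [4]].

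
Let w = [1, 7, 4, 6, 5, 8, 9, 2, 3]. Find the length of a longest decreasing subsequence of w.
4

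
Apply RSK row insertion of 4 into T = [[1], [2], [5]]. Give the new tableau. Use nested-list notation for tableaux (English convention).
[[1, 4], [2], [5]]

4 is larger than every entry of row 1, so it is appended to row 1. The new tableau is [[1, 4], [2], [5]].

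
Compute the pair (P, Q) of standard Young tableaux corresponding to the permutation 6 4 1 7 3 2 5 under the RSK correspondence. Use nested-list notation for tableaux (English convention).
P = [[1, 2, 5], [3, 7], [4], [6]], Q = [[1, 4, 7], [2, 5], [3], [6]]

Insert each entry of the permutation into P by Schensted row insertion, recording in Q the position of each new cell.

Insert 6: appended to row 1. P = [[6]].
Insert 4: 4 bumps 6 from row 1; 6 starts row 2. P = [[4], [6]].
Insert 1: 1 bumps 4 from row 1; 4 bumps 6 from row 2; 6 starts row 3. P = [[1], [4], [6]].
Insert 7: appended to row 1. P = [[1, 7], [4], [6]].
Insert 3: 3 bumps 7 from row 1; 7 appends to row 2. P = [[1, 3], [4, 7], [6]].
Insert 2: 2 bumps 3 from row 1; 3 bumps 4 from row 2; 4 bumps 6 from row 3; 6 starts row 4. P = [[1, 2], [3, 7], [4], [6]].
Insert 5: appended to row 1. P = [[1, 2, 5], [3, 7], [4], [6]].

So P = [[1, 2, 5], [3, 7], [4], [6]], Q = [[1, 4, 7], [2, 5], [3], [6]].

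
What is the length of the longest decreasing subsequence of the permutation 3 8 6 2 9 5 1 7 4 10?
4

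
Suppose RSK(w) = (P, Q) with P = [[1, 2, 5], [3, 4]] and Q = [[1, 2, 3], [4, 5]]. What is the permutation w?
3 4 5 1 2

Reverse the RSK construction: for i from n down to 1, find the cell of Q containing i, remove the entry at that cell from P, and reverse-bump it up through P; the value ejected from row 1 is w(i).

Step i=5: Q has 5 at row 2, column 2; remove 4 from row 2 of P and reverse-bump: 4 enters row 1 and ejects 2. So w(5) = 2. P is now [[1, 4, 5], [3]].
Step i=4: Q has 4 at row 2, column 1; remove 3 from row 2 of P and reverse-bump: 3 enters row 1 and ejects 1. So w(4) = 1. P is now [[3, 4, 5]].
Step i=3: Q has 3 at row 1, column 3; remove that cell from P, ejecting 5. So w(3) = 5. P is now [[3, 4]].
Step i=2: Q has 2 at row 1, column 2; remove that cell from P, ejecting 4. So w(2) = 4. P is now [[3]].
Step i=1: Q has 1 at row 1, column 1; remove that cell from P, ejecting 3. So w(1) = 3. P is now [].

So w = 3 4 5 1 2.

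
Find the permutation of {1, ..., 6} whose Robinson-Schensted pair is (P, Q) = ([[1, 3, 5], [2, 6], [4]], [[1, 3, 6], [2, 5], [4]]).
Reverse the RSK construction: for i from n down to 1, find the cell of Q containing i, remove the entry at that cell from P, and reverse-bump it up through P; the value ejected from row 1 is w(i).

Step i=6: Q has 6 at row 1, column 3; remove that cell from P, ejecting 5. So w(6) = 5. P is now [[1, 3], [2, 6], [4]].
Step i=5: Q has 5 at row 2, column 2; remove 6 from row 2 of P and reverse-bump: 6 enters row 1 and ejects 3. So w(5) = 3. P is now [[1, 6], [2], [4]].
Step i=4: Q has 4 at row 3, column 1; remove 4 from row 3 of P and reverse-bump: 4 enters row 2 and ejects 2; 2 enters row 1 and ejects 1. So w(4) = 1. P is now [[2, 6], [4]].
Step i=3: Q has 3 at row 1, column 2; remove that cell from P, ejecting 6. So w(3) = 6. P is now [[2], [4]].
Step i=2: Q has 2 at row 2, column 1; remove 4 from row 2 of P and reverse-bump: 4 enters row 1 and ejects 2. So w(2) = 2. P is now [[4]].
Step i=1: Q has 1 at row 1, column 1; remove that cell from P, ejecting 4. So w(1) = 4. P is now [].

So w = 4 2 6 1 3 5.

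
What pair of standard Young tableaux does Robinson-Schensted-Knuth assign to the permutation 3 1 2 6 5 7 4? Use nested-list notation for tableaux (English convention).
P = [[1, 2, 4, 7], [3, 5], [6]], Q = [[1, 3, 4, 6], [2, 5], [7]]

Insert each entry of the permutation into P by Schensted row insertion, recording in Q the position of each new cell.

After inserting 3: P = [[3]].
After inserting 1: P = [[1], [3]].
After inserting 2: P = [[1, 2], [3]].
After inserting 6: P = [[1, 2, 6], [3]].
After inserting 5: P = [[1, 2, 5], [3, 6]].
After inserting 7: P = [[1, 2, 5, 7], [3, 6]].
After inserting 4: P = [[1, 2, 4, 7], [3, 5], [6]].

So P = [[1, 2, 4, 7], [3, 5], [6]], Q = [[1, 3, 4, 6], [2, 5], [7]].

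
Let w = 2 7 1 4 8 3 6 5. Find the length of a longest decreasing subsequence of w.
3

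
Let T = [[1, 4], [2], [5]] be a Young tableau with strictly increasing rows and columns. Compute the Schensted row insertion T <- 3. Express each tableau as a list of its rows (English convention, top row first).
In row 1, 3 replaces 4 (the leftmost entry greater than 3); 4 is bumped to row 2. 4 is appended to row 2. The new tableau is [[1, 3], [2, 4], [5]].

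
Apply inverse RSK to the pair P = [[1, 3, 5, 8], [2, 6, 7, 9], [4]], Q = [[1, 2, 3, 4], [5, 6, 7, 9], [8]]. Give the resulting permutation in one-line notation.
Reverse the RSK construction: for i from n down to 1, find the cell of Q containing i, remove the entry at that cell from P, and reverse-bump it up through P; the value ejected from row 1 is w(i).

Step i=9: Q has 9 at row 2, column 4; remove 9 from row 2 of P and reverse-bump: 9 enters row 1 and ejects 8. So w(9) = 8. P is now [[1, 3, 5, 9], [2, 6, 7], [4]].
Step i=8: Q has 8 at row 3, column 1; remove 4 from row 3 of P and reverse-bump: 4 enters row 2 and ejects 2; 2 enters row 1 and ejects 1. So w(8) = 1. P is now [[2, 3, 5, 9], [4, 6, 7]].
Step i=7: Q has 7 at row 2, column 3; remove 7 from row 2 of P and reverse-bump: 7 enters row 1 and ejects 5. So w(7) = 5. P is now [[2, 3, 7, 9], [4, 6]].
Step i=6: Q has 6 at row 2, column 2; remove 6 from row 2 of P and reverse-bump: 6 enters row 1 and ejects 3. So w(6) = 3. P is now [[2, 6, 7, 9], [4]].
Step i=5: Q has 5 at row 2, column 1; remove 4 from row 2 of P and reverse-bump: 4 enters row 1 and ejects 2. So w(5) = 2. P is now [[4, 6, 7, 9]].
Step i=4: Q has 4 at row 1, column 4; remove that cell from P, ejecting 9. So w(4) = 9. P is now [[4, 6, 7]].
Step i=3: Q has 3 at row 1, column 3; remove that cell from P, ejecting 7. So w(3) = 7. P is now [[4, 6]].
Step i=2: Q has 2 at row 1, column 2; remove that cell from P, ejecting 6. So w(2) = 6. P is now [[4]].
Step i=1: Q has 1 at row 1, column 1; remove that cell from P, ejecting 4. So w(1) = 4. P is now [].

So w = 4 6 7 9 2 3 5 1 8.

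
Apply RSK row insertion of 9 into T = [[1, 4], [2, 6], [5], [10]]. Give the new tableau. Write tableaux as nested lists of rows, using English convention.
9 is larger than every entry of row 1, so it is appended to row 1. The new tableau is [[1, 4, 9], [2, 6], [5], [10]].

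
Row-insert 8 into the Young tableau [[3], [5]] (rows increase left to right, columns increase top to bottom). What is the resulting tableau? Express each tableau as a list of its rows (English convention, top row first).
[[3, 8], [5]]

8 is larger than every entry of row 1, so it is appended to row 1. The new tableau is [[3, 8], [5]].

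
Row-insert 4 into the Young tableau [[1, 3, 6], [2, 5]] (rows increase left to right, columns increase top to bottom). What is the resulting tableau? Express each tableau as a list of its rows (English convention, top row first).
[[1, 3, 4], [2, 5, 6]]

In row 1, 4 replaces 6 (the leftmost entry greater than 4); 6 is bumped to row 2. 6 is appended to row 2. The new tableau is [[1, 3, 4], [2, 5, 6]].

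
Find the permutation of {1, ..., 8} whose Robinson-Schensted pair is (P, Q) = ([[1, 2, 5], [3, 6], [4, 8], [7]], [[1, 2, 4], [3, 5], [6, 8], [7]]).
1 7 4 8 6 3 2 5

Reverse the RSK construction: for i from n down to 1, find the cell of Q containing i, remove the entry at that cell from P, and reverse-bump it up through P; the value ejected from row 1 is w(i).

Step i=8: Q has 8 at row 3, column 2; remove 8 from row 3 of P and reverse-bump: 8 enters row 2 and ejects 6; 6 enters row 1 and ejects 5. So w(8) = 5. P is now [[1, 2, 6], [3, 8], [4], [7]].
Step i=7: Q has 7 at row 4, column 1; remove 7 from row 4 of P and reverse-bump: 7 enters row 3 and ejects 4; 4 enters row 2 and ejects 3; 3 enters row 1 and ejects 2. So w(7) = 2. P is now [[1, 3, 6], [4, 8], [7]].
Step i=6: Q has 6 at row 3, column 1; remove 7 from row 3 of P and reverse-bump: 7 enters row 2 and ejects 4; 4 enters row 1 and ejects 3. So w(6) = 3. P is now [[1, 4, 6], [7, 8]].
Step i=5: Q has 5 at row 2, column 2; remove 8 from row 2 of P and reverse-bump: 8 enters row 1 and ejects 6. So w(5) = 6. P is now [[1, 4, 8], [7]].
Step i=4: Q has 4 at row 1, column 3; remove that cell from P, ejecting 8. So w(4) = 8. P is now [[1, 4], [7]].
Step i=3: Q has 3 at row 2, column 1; remove 7 from row 2 of P and reverse-bump: 7 enters row 1 and ejects 4. So w(3) = 4. P is now [[1, 7]].
Step i=2: Q has 2 at row 1, column 2; remove that cell from P, ejecting 7. So w(2) = 7. P is now [[1]].
Step i=1: Q has 1 at row 1, column 1; remove that cell from P, ejecting 1. So w(1) = 1. P is now [].

So w = 1 7 4 8 6 3 2 5.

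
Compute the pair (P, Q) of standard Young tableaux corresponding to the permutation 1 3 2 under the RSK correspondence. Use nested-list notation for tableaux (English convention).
P = [[1, 2], [3]], Q = [[1, 2], [3]]

Insert each entry of the permutation into P by Schensted row insertion, recording in Q the position of each new cell.

Insert 1: appended to row 1. P = [[1]].
Insert 3: appended to row 1. P = [[1, 3]].
Insert 2: 2 bumps 3 from row 1; 3 starts row 2. P = [[1, 2], [3]].

So P = [[1, 2], [3]], Q = [[1, 2], [3]].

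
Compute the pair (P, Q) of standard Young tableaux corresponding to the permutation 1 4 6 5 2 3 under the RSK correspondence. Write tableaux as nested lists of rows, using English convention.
Insert each entry of the permutation into P by Schensted row insertion, recording in Q the position of each new cell.

After inserting 1: P = [[1]].
After inserting 4: P = [[1, 4]].
After inserting 6: P = [[1, 4, 6]].
After inserting 5: P = [[1, 4, 5], [6]].
After inserting 2: P = [[1, 2, 5], [4], [6]].
After inserting 3: P = [[1, 2, 3], [4, 5], [6]].

So P = [[1, 2, 3], [4, 5], [6]], Q = [[1, 2, 3], [4, 6], [5]].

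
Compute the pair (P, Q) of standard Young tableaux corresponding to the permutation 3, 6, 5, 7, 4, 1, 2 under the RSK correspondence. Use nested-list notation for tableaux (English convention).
P = [[1, 2, 7], [3, 4], [5], [6]], Q = [[1, 2, 4], [3, 7], [5], [6]]

Insert each entry of the permutation into P by Schensted row insertion, recording in Q the position of each new cell.

Insert 3: appended to row 1. P = [[3]].
Insert 6: appended to row 1. P = [[3, 6]].
Insert 5: 5 bumps 6 from row 1; 6 starts row 2. P = [[3, 5], [6]].
Insert 7: appended to row 1. P = [[3, 5, 7], [6]].
Insert 4: 4 bumps 5 from row 1; 5 bumps 6 from row 2; 6 starts row 3. P = [[3, 4, 7], [5], [6]].
Insert 1: 1 bumps 3 from row 1; 3 bumps 5 from row 2; 5 bumps 6 from row 3; 6 starts row 4. P = [[1, 4, 7], [3], [5], [6]].
Insert 2: 2 bumps 4 from row 1; 4 appends to row 2. P = [[1, 2, 7], [3, 4], [5], [6]].

So P = [[1, 2, 7], [3, 4], [5], [6]], Q = [[1, 2, 4], [3, 7], [5], [6]].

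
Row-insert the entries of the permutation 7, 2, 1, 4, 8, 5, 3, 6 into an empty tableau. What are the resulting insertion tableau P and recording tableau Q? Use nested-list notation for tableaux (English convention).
Insert each entry of the permutation into P by Schensted row insertion, recording in Q the position of each new cell.

Insert 7: appended to row 1. P = [[7]].
Insert 2: 2 bumps 7 from row 1; 7 starts row 2. P = [[2], [7]].
Insert 1: 1 bumps 2 from row 1; 2 bumps 7 from row 2; 7 starts row 3. P = [[1], [2], [7]].
Insert 4: appended to row 1. P = [[1, 4], [2], [7]].
Insert 8: appended to row 1. P = [[1, 4, 8], [2], [7]].
Insert 5: 5 bumps 8 from row 1; 8 appends to row 2. P = [[1, 4, 5], [2, 8], [7]].
Insert 3: 3 bumps 4 from row 1; 4 bumps 8 from row 2; 8 appends to row 3. P = [[1, 3, 5], [2, 4], [7, 8]].
Insert 6: appended to row 1. P = [[1, 3, 5, 6], [2, 4], [7, 8]].

So P = [[1, 3, 5, 6], [2, 4], [7, 8]], Q = [[1, 4, 5, 8], [2, 6], [3, 7]].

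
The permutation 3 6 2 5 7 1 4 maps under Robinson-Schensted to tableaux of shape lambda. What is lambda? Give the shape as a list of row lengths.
[3, 2, 2]

Row-insert each entry into an empty tableau.

After inserting 3: P = [[3]].
After inserting 6: P = [[3, 6]].
After inserting 2: P = [[2, 6], [3]].
After inserting 5: P = [[2, 5], [3, 6]].
After inserting 7: P = [[2, 5, 7], [3, 6]].
After inserting 1: P = [[1, 5, 7], [2, 6], [3]].
After inserting 4: P = [[1, 4, 7], [2, 5], [3, 6]].

The final insertion tableau P = [[1, 4, 7], [2, 5], [3, 6]] has shape [3, 2, 2].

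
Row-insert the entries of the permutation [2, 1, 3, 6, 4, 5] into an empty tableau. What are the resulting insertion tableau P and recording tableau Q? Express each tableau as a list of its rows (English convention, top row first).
P = [[1, 3, 4, 5], [2, 6]], Q = [[1, 3, 4, 6], [2, 5]]

Insert each entry of the permutation into P by Schensted row insertion, recording in Q the position of each new cell.

Insert 2: appended to row 1. P = [[2]], Q = [[1]].
Insert 1: 1 bumps 2 from row 1; 2 starts row 2. P = [[1], [2]], Q = [[1], [2]].
Insert 3: appended to row 1. P = [[1, 3], [2]], Q = [[1, 3], [2]].
Insert 6: appended to row 1. P = [[1, 3, 6], [2]], Q = [[1, 3, 4], [2]].
Insert 4: 4 bumps 6 from row 1; 6 appends to row 2. P = [[1, 3, 4], [2, 6]], Q = [[1, 3, 4], [2, 5]].
Insert 5: appended to row 1. P = [[1, 3, 4, 5], [2, 6]], Q = [[1, 3, 4, 6], [2, 5]].

So P = [[1, 3, 4, 5], [2, 6]], Q = [[1, 3, 4, 6], [2, 5]].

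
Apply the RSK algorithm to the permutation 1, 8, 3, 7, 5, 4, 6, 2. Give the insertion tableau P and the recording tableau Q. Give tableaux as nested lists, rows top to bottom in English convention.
Insert each entry of the permutation into P by Schensted row insertion, recording in Q the position of each new cell.

Insert 1: appended to row 1. P = [[1]], Q = [[1]].
Insert 8: appended to row 1. P = [[1, 8]], Q = [[1, 2]].
Insert 3: 3 bumps 8 from row 1; 8 starts row 2. P = [[1, 3], [8]], Q = [[1, 2], [3]].
Insert 7: appended to row 1. P = [[1, 3, 7], [8]], Q = [[1, 2, 4], [3]].
Insert 5: 5 bumps 7 from row 1; 7 bumps 8 from row 2; 8 starts row 3. P = [[1, 3, 5], [7], [8]], Q = [[1, 2, 4], [3], [5]].
Insert 4: 4 bumps 5 from row 1; 5 bumps 7 from row 2; 7 bumps 8 from row 3; 8 starts row 4. P = [[1, 3, 4], [5], [7], [8]], Q = [[1, 2, 4], [3], [5], [6]].
Insert 6: appended to row 1. P = [[1, 3, 4, 6], [5], [7], [8]], Q = [[1, 2, 4, 7], [3], [5], [6]].
Insert 2: 2 bumps 3 from row 1; 3 bumps 5 from row 2; 5 bumps 7 from row 3; 7 bumps 8 from row 4; 8 starts row 5. P = [[1, 2, 4, 6], [3], [5], [7], [8]], Q = [[1, 2, 4, 7], [3], [5], [6], [8]].

So P = [[1, 2, 4, 6], [3], [5], [7], [8]], Q = [[1, 2, 4, 7], [3], [5], [6], [8]].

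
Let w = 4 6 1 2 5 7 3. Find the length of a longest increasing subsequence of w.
4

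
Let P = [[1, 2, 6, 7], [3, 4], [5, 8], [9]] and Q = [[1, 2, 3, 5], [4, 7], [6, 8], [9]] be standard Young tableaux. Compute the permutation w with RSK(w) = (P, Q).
Reverse the RSK construction: for i from n down to 1, find the cell of Q containing i, remove the entry at that cell from P, and reverse-bump it up through P; the value ejected from row 1 is w(i).

Step i=9: Q has 9 at row 4, column 1; remove 9 from row 4 of P and reverse-bump: 9 enters row 3 and ejects 8; 8 enters row 2 and ejects 4; 4 enters row 1 and ejects 2. So w(9) = 2. P is now [[1, 4, 6, 7], [3, 8], [5, 9]].
Step i=8: Q has 8 at row 3, column 2; remove 9 from row 3 of P and reverse-bump: 9 enters row 2 and ejects 8; 8 enters row 1 and ejects 7. So w(8) = 7. P is now [[1, 4, 6, 8], [3, 9], [5]].
Step i=7: Q has 7 at row 2, column 2; remove 9 from row 2 of P and reverse-bump: 9 enters row 1 and ejects 8. So w(7) = 8. P is now [[1, 4, 6, 9], [3], [5]].
Step i=6: Q has 6 at row 3, column 1; remove 5 from row 3 of P and reverse-bump: 5 enters row 2 and ejects 3; 3 enters row 1 and ejects 1. So w(6) = 1. P is now [[3, 4, 6, 9], [5]].
Step i=5: Q has 5 at row 1, column 4; remove that cell from P, ejecting 9. So w(5) = 9. P is now [[3, 4, 6], [5]].
Step i=4: Q has 4 at row 2, column 1; remove 5 from row 2 of P and reverse-bump: 5 enters row 1 and ejects 4. So w(4) = 4. P is now [[3, 5, 6]].
Step i=3: Q has 3 at row 1, column 3; remove that cell from P, ejecting 6. So w(3) = 6. P is now [[3, 5]].
Step i=2: Q has 2 at row 1, column 2; remove that cell from P, ejecting 5. So w(2) = 5. P is now [[3]].
Step i=1: Q has 1 at row 1, column 1; remove that cell from P, ejecting 3. So w(1) = 3. P is now [].

So w = 3 5 6 4 9 1 8 7 2.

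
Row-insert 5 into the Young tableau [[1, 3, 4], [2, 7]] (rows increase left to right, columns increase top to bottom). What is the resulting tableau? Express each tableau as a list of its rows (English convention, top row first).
5 is larger than every entry of row 1, so it is appended to row 1. The new tableau is [[1, 3, 4, 5], [2, 7]].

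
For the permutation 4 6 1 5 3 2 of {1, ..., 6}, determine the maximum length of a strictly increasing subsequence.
2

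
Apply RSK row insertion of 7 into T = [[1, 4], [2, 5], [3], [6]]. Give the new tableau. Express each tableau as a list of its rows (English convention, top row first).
7 is larger than every entry of row 1, so it is appended to row 1. The new tableau is [[1, 4, 7], [2, 5], [3], [6]].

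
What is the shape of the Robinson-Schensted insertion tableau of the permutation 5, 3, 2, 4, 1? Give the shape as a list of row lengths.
[2, 1, 1, 1]

RSK row insertion gives P = [[1, 4], [2], [3], [5]], which has shape [2, 1, 1, 1].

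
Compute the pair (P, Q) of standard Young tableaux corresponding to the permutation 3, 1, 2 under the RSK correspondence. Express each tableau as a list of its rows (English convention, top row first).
Insert each entry of the permutation into P by Schensted row insertion, recording in Q the position of each new cell.

Insert 3: appended to row 1. P = [[3]], Q = [[1]].
Insert 1: 1 bumps 3 from row 1; 3 starts row 2. P = [[1], [3]], Q = [[1], [2]].
Insert 2: appended to row 1. P = [[1, 2], [3]], Q = [[1, 3], [2]].

So P = [[1, 2], [3]], Q = [[1, 3], [2]].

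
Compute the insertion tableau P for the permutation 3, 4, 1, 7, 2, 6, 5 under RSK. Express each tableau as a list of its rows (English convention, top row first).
Insert 3: appended to row 1. P = [[3]].
Insert 4: appended to row 1. P = [[3, 4]].
Insert 1: 1 bumps 3 from row 1; 3 starts row 2. P = [[1, 4], [3]].
Insert 7: appended to row 1. P = [[1, 4, 7], [3]].
Insert 2: 2 bumps 4 from row 1; 4 appends to row 2. P = [[1, 2, 7], [3, 4]].
Insert 6: 6 bumps 7 from row 1; 7 appends to row 2. P = [[1, 2, 6], [3, 4, 7]].
Insert 5: 5 bumps 6 from row 1; 6 bumps 7 from row 2; 7 starts row 3. P = [[1, 2, 5], [3, 4, 6], [7]].

So P = [[1, 2, 5], [3, 4, 6], [7]].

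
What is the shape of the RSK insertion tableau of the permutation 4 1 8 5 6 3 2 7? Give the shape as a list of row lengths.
[4, 2, 1, 1]

RSK row insertion gives P = [[1, 2, 6, 7], [3, 5], [4], [8]], which has shape [4, 2, 1, 1].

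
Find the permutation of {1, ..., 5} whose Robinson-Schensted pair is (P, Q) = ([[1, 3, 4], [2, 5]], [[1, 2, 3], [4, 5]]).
2 3 5 1 4

Reverse the RSK construction: for i from n down to 1, find the cell of Q containing i, remove the entry at that cell from P, and reverse-bump it up through P; the value ejected from row 1 is w(i).

Step i=5: Q has 5 at row 2, column 2; remove 5 from row 2 of P and reverse-bump: 5 enters row 1 and ejects 4. So w(5) = 4. P is now [[1, 3, 5], [2]].
Step i=4: Q has 4 at row 2, column 1; remove 2 from row 2 of P and reverse-bump: 2 enters row 1 and ejects 1. So w(4) = 1. P is now [[2, 3, 5]].
Step i=3: Q has 3 at row 1, column 3; remove that cell from P, ejecting 5. So w(3) = 5. P is now [[2, 3]].
Step i=2: Q has 2 at row 1, column 2; remove that cell from P, ejecting 3. So w(2) = 3. P is now [[2]].
Step i=1: Q has 1 at row 1, column 1; remove that cell from P, ejecting 2. So w(1) = 2. P is now [].

So w = 2 3 5 1 4.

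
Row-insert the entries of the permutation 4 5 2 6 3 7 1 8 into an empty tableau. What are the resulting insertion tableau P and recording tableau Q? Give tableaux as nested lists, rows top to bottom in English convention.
P = [[1, 3, 6, 7, 8], [2, 5], [4]], Q = [[1, 2, 4, 6, 8], [3, 5], [7]]

Insert each entry of the permutation into P by Schensted row insertion, recording in Q the position of each new cell.

Insert 4: appended to row 1. P = [[4]].
Insert 5: appended to row 1. P = [[4, 5]].
Insert 2: 2 bumps 4 from row 1; 4 starts row 2. P = [[2, 5], [4]].
Insert 6: appended to row 1. P = [[2, 5, 6], [4]].
Insert 3: 3 bumps 5 from row 1; 5 appends to row 2. P = [[2, 3, 6], [4, 5]].
Insert 7: appended to row 1. P = [[2, 3, 6, 7], [4, 5]].
Insert 1: 1 bumps 2 from row 1; 2 bumps 4 from row 2; 4 starts row 3. P = [[1, 3, 6, 7], [2, 5], [4]].
Insert 8: appended to row 1. P = [[1, 3, 6, 7, 8], [2, 5], [4]].

So P = [[1, 3, 6, 7, 8], [2, 5], [4]], Q = [[1, 2, 4, 6, 8], [3, 5], [7]].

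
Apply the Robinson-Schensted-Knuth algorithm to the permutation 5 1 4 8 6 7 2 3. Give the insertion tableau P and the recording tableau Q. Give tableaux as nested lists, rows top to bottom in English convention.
P = [[1, 2, 3, 7], [4, 6], [5, 8]], Q = [[1, 3, 4, 6], [2, 5], [7, 8]]

Insert each entry of the permutation into P by Schensted row insertion, recording in Q the position of each new cell.

After inserting 5: P = [[5]].
After inserting 1: P = [[1], [5]].
After inserting 4: P = [[1, 4], [5]].
After inserting 8: P = [[1, 4, 8], [5]].
After inserting 6: P = [[1, 4, 6], [5, 8]].
After inserting 7: P = [[1, 4, 6, 7], [5, 8]].
After inserting 2: P = [[1, 2, 6, 7], [4, 8], [5]].
After inserting 3: P = [[1, 2, 3, 7], [4, 6], [5, 8]].

So P = [[1, 2, 3, 7], [4, 6], [5, 8]], Q = [[1, 3, 4, 6], [2, 5], [7, 8]].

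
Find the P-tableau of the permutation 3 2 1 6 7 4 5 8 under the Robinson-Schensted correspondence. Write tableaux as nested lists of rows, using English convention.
Insert 3: appended to row 1. P = [[3]].
Insert 2: 2 bumps 3 from row 1; 3 starts row 2. P = [[2], [3]].
Insert 1: 1 bumps 2 from row 1; 2 bumps 3 from row 2; 3 starts row 3. P = [[1], [2], [3]].
Insert 6: appended to row 1. P = [[1, 6], [2], [3]].
Insert 7: appended to row 1. P = [[1, 6, 7], [2], [3]].
Insert 4: 4 bumps 6 from row 1; 6 appends to row 2. P = [[1, 4, 7], [2, 6], [3]].
Insert 5: 5 bumps 7 from row 1; 7 appends to row 2. P = [[1, 4, 5], [2, 6, 7], [3]].
Insert 8: appended to row 1. P = [[1, 4, 5, 8], [2, 6, 7], [3]].

So P = [[1, 4, 5, 8], [2, 6, 7], [3]].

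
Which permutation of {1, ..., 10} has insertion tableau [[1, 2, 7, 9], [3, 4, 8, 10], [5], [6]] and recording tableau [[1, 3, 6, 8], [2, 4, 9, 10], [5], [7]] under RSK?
Reverse the RSK construction: for i from n down to 1, find the cell of Q containing i, remove the entry at that cell from P, and reverse-bump it up through P; the value ejected from row 1 is w(i).

Step i=10: Q has 10 at row 2, column 4; remove 10 from row 2 of P and reverse-bump: 10 enters row 1 and ejects 9. So w(10) = 9. P is now [[1, 2, 7, 10], [3, 4, 8], [5], [6]].
Step i=9: Q has 9 at row 2, column 3; remove 8 from row 2 of P and reverse-bump: 8 enters row 1 and ejects 7. So w(9) = 7. P is now [[1, 2, 8, 10], [3, 4], [5], [6]].
Step i=8: Q has 8 at row 1, column 4; remove that cell from P, ejecting 10. So w(8) = 10. P is now [[1, 2, 8], [3, 4], [5], [6]].
Step i=7: Q has 7 at row 4, column 1; remove 6 from row 4 of P and reverse-bump: 6 enters row 3 and ejects 5; 5 enters row 2 and ejects 4; 4 enters row 1 and ejects 2. So w(7) = 2. P is now [[1, 4, 8], [3, 5], [6]].
Step i=6: Q has 6 at row 1, column 3; remove that cell from P, ejecting 8. So w(6) = 8. P is now [[1, 4], [3, 5], [6]].
Step i=5: Q has 5 at row 3, column 1; remove 6 from row 3 of P and reverse-bump: 6 enters row 2 and ejects 5; 5 enters row 1 and ejects 4. So w(5) = 4. P is now [[1, 5], [3, 6]].
Step i=4: Q has 4 at row 2, column 2; remove 6 from row 2 of P and reverse-bump: 6 enters row 1 and ejects 5. So w(4) = 5. P is now [[1, 6], [3]].
Step i=3: Q has 3 at row 1, column 2; remove that cell from P, ejecting 6. So w(3) = 6. P is now [[1], [3]].
Step i=2: Q has 2 at row 2, column 1; remove 3 from row 2 of P and reverse-bump: 3 enters row 1 and ejects 1. So w(2) = 1. P is now [[3]].
Step i=1: Q has 1 at row 1, column 1; remove that cell from P, ejecting 3. So w(1) = 3. P is now [].

So w = 3 1 6 5 4 8 2 10 7 9.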